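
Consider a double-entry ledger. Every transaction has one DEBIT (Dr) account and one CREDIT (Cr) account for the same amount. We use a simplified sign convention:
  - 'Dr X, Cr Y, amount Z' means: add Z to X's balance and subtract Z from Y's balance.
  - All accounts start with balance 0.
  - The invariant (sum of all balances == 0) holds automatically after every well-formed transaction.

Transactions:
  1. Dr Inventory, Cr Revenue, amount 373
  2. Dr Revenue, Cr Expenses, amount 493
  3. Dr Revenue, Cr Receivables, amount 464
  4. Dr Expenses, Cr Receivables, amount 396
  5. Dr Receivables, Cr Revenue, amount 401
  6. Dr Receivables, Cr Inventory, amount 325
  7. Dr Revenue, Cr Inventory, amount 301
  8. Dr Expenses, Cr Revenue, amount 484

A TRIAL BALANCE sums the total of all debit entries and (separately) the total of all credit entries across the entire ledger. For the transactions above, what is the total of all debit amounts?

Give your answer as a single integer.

Txn 1: debit+=373
Txn 2: debit+=493
Txn 3: debit+=464
Txn 4: debit+=396
Txn 5: debit+=401
Txn 6: debit+=325
Txn 7: debit+=301
Txn 8: debit+=484
Total debits = 3237

Answer: 3237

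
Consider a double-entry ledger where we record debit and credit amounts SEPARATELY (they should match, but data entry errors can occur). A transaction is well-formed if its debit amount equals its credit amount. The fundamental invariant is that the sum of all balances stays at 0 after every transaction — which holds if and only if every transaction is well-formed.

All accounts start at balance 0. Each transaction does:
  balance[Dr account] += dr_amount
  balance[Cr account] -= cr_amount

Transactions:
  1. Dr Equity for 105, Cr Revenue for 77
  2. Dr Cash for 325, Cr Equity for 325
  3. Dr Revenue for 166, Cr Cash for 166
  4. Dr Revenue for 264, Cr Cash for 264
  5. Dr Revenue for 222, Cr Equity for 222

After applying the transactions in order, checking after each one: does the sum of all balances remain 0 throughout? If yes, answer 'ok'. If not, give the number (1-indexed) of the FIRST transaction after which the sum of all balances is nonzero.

Answer: 1

Derivation:
After txn 1: dr=105 cr=77 sum_balances=28
After txn 2: dr=325 cr=325 sum_balances=28
After txn 3: dr=166 cr=166 sum_balances=28
After txn 4: dr=264 cr=264 sum_balances=28
After txn 5: dr=222 cr=222 sum_balances=28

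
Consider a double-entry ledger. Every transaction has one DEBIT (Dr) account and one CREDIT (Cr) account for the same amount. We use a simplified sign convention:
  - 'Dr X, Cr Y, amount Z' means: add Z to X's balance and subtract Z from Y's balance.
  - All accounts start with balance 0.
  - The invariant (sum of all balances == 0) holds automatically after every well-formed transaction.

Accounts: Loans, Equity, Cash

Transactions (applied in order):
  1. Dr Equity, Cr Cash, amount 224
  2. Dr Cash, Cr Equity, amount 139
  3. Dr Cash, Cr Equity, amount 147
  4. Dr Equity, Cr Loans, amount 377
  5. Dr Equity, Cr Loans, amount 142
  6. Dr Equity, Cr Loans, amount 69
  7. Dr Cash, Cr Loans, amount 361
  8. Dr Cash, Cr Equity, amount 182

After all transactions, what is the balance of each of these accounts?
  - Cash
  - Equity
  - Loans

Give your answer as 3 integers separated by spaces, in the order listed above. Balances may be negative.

After txn 1 (Dr Equity, Cr Cash, amount 224): Cash=-224 Equity=224
After txn 2 (Dr Cash, Cr Equity, amount 139): Cash=-85 Equity=85
After txn 3 (Dr Cash, Cr Equity, amount 147): Cash=62 Equity=-62
After txn 4 (Dr Equity, Cr Loans, amount 377): Cash=62 Equity=315 Loans=-377
After txn 5 (Dr Equity, Cr Loans, amount 142): Cash=62 Equity=457 Loans=-519
After txn 6 (Dr Equity, Cr Loans, amount 69): Cash=62 Equity=526 Loans=-588
After txn 7 (Dr Cash, Cr Loans, amount 361): Cash=423 Equity=526 Loans=-949
After txn 8 (Dr Cash, Cr Equity, amount 182): Cash=605 Equity=344 Loans=-949

Answer: 605 344 -949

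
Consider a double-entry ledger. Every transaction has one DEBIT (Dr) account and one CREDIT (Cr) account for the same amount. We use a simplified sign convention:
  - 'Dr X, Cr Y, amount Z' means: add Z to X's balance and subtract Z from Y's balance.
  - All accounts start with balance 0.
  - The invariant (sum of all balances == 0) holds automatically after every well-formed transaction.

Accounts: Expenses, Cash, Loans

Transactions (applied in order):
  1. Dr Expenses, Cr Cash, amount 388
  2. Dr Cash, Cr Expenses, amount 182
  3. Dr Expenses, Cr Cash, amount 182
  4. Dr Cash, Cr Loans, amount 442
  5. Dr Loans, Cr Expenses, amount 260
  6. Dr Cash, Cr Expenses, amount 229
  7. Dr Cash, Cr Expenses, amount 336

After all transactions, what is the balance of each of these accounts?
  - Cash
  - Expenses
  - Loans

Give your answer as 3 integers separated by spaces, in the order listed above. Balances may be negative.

Answer: 619 -437 -182

Derivation:
After txn 1 (Dr Expenses, Cr Cash, amount 388): Cash=-388 Expenses=388
After txn 2 (Dr Cash, Cr Expenses, amount 182): Cash=-206 Expenses=206
After txn 3 (Dr Expenses, Cr Cash, amount 182): Cash=-388 Expenses=388
After txn 4 (Dr Cash, Cr Loans, amount 442): Cash=54 Expenses=388 Loans=-442
After txn 5 (Dr Loans, Cr Expenses, amount 260): Cash=54 Expenses=128 Loans=-182
After txn 6 (Dr Cash, Cr Expenses, amount 229): Cash=283 Expenses=-101 Loans=-182
After txn 7 (Dr Cash, Cr Expenses, amount 336): Cash=619 Expenses=-437 Loans=-182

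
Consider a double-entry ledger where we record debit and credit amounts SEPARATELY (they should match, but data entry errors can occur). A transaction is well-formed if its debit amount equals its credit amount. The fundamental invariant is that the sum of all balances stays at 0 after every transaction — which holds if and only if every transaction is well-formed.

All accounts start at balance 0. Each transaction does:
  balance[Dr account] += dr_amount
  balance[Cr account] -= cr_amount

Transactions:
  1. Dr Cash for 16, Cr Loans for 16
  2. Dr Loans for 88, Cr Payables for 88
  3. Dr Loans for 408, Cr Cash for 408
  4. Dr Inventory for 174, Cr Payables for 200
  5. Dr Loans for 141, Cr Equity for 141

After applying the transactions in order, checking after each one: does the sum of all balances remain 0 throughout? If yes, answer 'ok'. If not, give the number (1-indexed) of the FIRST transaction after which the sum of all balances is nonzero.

After txn 1: dr=16 cr=16 sum_balances=0
After txn 2: dr=88 cr=88 sum_balances=0
After txn 3: dr=408 cr=408 sum_balances=0
After txn 4: dr=174 cr=200 sum_balances=-26
After txn 5: dr=141 cr=141 sum_balances=-26

Answer: 4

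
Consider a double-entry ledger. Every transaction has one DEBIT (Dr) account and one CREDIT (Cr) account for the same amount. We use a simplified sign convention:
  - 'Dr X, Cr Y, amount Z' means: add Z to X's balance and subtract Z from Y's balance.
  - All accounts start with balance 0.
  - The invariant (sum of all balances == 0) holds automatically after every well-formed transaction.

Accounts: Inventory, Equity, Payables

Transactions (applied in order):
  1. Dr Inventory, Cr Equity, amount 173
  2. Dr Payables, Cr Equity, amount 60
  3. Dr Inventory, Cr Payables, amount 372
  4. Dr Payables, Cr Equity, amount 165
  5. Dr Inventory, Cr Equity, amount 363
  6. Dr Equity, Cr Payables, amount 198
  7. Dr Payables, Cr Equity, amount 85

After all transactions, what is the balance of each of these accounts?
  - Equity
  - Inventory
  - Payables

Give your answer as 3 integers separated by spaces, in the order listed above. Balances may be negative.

Answer: -648 908 -260

Derivation:
After txn 1 (Dr Inventory, Cr Equity, amount 173): Equity=-173 Inventory=173
After txn 2 (Dr Payables, Cr Equity, amount 60): Equity=-233 Inventory=173 Payables=60
After txn 3 (Dr Inventory, Cr Payables, amount 372): Equity=-233 Inventory=545 Payables=-312
After txn 4 (Dr Payables, Cr Equity, amount 165): Equity=-398 Inventory=545 Payables=-147
After txn 5 (Dr Inventory, Cr Equity, amount 363): Equity=-761 Inventory=908 Payables=-147
After txn 6 (Dr Equity, Cr Payables, amount 198): Equity=-563 Inventory=908 Payables=-345
After txn 7 (Dr Payables, Cr Equity, amount 85): Equity=-648 Inventory=908 Payables=-260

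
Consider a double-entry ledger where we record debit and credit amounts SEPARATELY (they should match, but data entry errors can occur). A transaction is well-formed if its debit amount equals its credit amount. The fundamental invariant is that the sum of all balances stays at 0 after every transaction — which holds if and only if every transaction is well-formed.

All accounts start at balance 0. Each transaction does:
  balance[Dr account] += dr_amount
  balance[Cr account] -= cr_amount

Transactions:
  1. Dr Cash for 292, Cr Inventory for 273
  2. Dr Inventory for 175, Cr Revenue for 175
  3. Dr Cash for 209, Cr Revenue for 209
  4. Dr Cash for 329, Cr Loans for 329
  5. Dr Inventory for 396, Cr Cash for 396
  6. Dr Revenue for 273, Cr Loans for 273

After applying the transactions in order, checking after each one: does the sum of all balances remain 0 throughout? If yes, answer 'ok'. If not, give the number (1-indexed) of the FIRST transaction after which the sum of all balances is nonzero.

Answer: 1

Derivation:
After txn 1: dr=292 cr=273 sum_balances=19
After txn 2: dr=175 cr=175 sum_balances=19
After txn 3: dr=209 cr=209 sum_balances=19
After txn 4: dr=329 cr=329 sum_balances=19
After txn 5: dr=396 cr=396 sum_balances=19
After txn 6: dr=273 cr=273 sum_balances=19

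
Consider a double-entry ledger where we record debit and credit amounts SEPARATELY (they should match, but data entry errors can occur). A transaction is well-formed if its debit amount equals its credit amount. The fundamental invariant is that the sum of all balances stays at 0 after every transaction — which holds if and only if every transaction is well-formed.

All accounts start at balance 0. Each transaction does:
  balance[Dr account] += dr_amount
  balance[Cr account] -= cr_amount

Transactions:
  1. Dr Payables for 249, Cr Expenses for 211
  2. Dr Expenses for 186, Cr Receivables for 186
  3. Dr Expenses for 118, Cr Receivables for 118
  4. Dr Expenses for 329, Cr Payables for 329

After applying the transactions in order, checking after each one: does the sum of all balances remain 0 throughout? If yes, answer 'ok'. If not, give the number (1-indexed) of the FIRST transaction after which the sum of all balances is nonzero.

Answer: 1

Derivation:
After txn 1: dr=249 cr=211 sum_balances=38
After txn 2: dr=186 cr=186 sum_balances=38
After txn 3: dr=118 cr=118 sum_balances=38
After txn 4: dr=329 cr=329 sum_balances=38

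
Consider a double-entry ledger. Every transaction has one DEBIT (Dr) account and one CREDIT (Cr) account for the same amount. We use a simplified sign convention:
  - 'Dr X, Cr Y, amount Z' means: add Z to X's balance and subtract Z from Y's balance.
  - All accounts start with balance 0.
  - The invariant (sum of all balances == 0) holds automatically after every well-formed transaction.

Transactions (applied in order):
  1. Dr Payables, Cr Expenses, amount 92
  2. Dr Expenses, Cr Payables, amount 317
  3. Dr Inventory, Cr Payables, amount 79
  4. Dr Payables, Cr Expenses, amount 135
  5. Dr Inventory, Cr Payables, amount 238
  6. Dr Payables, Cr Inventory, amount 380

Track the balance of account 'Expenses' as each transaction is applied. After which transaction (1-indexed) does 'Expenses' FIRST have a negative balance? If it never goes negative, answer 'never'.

After txn 1: Expenses=-92

Answer: 1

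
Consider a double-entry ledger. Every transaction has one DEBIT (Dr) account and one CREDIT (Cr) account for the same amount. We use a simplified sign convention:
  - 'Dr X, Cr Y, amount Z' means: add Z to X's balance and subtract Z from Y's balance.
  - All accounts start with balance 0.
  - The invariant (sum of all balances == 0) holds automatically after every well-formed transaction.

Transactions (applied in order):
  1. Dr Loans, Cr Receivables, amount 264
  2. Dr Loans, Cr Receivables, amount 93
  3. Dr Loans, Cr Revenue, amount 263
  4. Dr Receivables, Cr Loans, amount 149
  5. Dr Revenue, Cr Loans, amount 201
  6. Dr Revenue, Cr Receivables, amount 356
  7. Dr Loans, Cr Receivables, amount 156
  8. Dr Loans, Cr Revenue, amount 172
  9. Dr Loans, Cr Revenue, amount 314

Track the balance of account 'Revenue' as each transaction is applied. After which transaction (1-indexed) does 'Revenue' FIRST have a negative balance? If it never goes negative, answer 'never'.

After txn 1: Revenue=0
After txn 2: Revenue=0
After txn 3: Revenue=-263

Answer: 3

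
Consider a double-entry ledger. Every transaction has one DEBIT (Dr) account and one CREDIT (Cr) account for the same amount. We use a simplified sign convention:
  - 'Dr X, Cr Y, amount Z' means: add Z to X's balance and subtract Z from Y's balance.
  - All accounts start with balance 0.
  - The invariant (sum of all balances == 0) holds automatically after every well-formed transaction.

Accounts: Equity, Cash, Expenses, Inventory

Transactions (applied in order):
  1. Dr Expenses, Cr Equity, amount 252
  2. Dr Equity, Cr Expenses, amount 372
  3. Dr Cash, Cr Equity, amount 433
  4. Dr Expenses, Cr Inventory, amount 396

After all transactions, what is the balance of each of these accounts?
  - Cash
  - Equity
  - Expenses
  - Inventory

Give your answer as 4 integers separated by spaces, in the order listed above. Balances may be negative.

After txn 1 (Dr Expenses, Cr Equity, amount 252): Equity=-252 Expenses=252
After txn 2 (Dr Equity, Cr Expenses, amount 372): Equity=120 Expenses=-120
After txn 3 (Dr Cash, Cr Equity, amount 433): Cash=433 Equity=-313 Expenses=-120
After txn 4 (Dr Expenses, Cr Inventory, amount 396): Cash=433 Equity=-313 Expenses=276 Inventory=-396

Answer: 433 -313 276 -396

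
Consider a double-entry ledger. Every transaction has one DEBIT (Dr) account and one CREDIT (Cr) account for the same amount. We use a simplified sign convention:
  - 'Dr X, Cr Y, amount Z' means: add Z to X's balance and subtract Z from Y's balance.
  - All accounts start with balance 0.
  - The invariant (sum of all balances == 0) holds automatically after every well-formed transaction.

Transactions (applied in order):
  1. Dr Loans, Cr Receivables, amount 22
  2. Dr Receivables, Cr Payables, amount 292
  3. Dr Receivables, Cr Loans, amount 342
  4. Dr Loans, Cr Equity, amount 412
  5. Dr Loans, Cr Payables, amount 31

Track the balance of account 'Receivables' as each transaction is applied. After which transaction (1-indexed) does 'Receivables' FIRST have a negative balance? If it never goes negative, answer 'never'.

After txn 1: Receivables=-22

Answer: 1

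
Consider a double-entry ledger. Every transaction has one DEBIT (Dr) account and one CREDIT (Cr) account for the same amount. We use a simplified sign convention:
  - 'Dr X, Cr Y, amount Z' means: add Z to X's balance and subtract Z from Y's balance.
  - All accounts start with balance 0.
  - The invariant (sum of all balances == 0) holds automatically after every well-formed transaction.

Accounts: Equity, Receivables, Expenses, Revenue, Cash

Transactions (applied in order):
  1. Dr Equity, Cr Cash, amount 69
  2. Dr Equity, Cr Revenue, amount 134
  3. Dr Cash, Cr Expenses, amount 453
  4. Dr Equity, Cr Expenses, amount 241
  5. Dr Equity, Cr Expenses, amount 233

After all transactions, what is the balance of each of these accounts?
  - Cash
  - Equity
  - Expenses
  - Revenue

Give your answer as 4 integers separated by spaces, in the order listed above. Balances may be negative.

Answer: 384 677 -927 -134

Derivation:
After txn 1 (Dr Equity, Cr Cash, amount 69): Cash=-69 Equity=69
After txn 2 (Dr Equity, Cr Revenue, amount 134): Cash=-69 Equity=203 Revenue=-134
After txn 3 (Dr Cash, Cr Expenses, amount 453): Cash=384 Equity=203 Expenses=-453 Revenue=-134
After txn 4 (Dr Equity, Cr Expenses, amount 241): Cash=384 Equity=444 Expenses=-694 Revenue=-134
After txn 5 (Dr Equity, Cr Expenses, amount 233): Cash=384 Equity=677 Expenses=-927 Revenue=-134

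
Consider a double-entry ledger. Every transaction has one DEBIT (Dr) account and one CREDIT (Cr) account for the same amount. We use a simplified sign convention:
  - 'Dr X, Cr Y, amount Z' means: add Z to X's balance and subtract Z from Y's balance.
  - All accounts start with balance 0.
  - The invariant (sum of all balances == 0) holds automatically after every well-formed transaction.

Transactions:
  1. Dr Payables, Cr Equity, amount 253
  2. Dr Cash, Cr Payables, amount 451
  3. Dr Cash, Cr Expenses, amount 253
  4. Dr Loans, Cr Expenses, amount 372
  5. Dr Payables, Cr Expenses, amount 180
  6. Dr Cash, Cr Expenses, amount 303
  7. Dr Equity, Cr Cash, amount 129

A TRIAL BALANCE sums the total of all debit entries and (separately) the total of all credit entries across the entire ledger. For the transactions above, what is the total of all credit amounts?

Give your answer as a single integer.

Txn 1: credit+=253
Txn 2: credit+=451
Txn 3: credit+=253
Txn 4: credit+=372
Txn 5: credit+=180
Txn 6: credit+=303
Txn 7: credit+=129
Total credits = 1941

Answer: 1941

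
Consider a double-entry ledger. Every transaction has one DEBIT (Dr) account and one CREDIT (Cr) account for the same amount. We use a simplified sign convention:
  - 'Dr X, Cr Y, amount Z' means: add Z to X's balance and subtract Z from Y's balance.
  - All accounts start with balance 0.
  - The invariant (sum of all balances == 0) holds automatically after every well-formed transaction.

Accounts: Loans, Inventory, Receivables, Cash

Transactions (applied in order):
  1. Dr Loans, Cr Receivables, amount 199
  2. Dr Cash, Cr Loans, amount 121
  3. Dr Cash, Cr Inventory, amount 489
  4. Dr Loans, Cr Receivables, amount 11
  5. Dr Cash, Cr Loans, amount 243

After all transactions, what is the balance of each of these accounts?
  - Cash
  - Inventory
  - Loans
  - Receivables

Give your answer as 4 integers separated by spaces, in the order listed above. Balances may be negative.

After txn 1 (Dr Loans, Cr Receivables, amount 199): Loans=199 Receivables=-199
After txn 2 (Dr Cash, Cr Loans, amount 121): Cash=121 Loans=78 Receivables=-199
After txn 3 (Dr Cash, Cr Inventory, amount 489): Cash=610 Inventory=-489 Loans=78 Receivables=-199
After txn 4 (Dr Loans, Cr Receivables, amount 11): Cash=610 Inventory=-489 Loans=89 Receivables=-210
After txn 5 (Dr Cash, Cr Loans, amount 243): Cash=853 Inventory=-489 Loans=-154 Receivables=-210

Answer: 853 -489 -154 -210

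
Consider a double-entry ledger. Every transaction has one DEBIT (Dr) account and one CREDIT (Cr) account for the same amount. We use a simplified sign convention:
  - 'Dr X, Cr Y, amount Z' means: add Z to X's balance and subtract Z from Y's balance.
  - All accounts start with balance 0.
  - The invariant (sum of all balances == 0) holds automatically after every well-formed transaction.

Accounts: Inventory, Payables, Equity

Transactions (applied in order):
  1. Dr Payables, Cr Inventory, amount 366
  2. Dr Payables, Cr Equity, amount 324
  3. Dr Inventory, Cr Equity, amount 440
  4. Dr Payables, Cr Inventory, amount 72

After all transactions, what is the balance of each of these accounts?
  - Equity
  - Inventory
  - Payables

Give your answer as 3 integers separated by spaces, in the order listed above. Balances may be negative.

Answer: -764 2 762

Derivation:
After txn 1 (Dr Payables, Cr Inventory, amount 366): Inventory=-366 Payables=366
After txn 2 (Dr Payables, Cr Equity, amount 324): Equity=-324 Inventory=-366 Payables=690
After txn 3 (Dr Inventory, Cr Equity, amount 440): Equity=-764 Inventory=74 Payables=690
After txn 4 (Dr Payables, Cr Inventory, amount 72): Equity=-764 Inventory=2 Payables=762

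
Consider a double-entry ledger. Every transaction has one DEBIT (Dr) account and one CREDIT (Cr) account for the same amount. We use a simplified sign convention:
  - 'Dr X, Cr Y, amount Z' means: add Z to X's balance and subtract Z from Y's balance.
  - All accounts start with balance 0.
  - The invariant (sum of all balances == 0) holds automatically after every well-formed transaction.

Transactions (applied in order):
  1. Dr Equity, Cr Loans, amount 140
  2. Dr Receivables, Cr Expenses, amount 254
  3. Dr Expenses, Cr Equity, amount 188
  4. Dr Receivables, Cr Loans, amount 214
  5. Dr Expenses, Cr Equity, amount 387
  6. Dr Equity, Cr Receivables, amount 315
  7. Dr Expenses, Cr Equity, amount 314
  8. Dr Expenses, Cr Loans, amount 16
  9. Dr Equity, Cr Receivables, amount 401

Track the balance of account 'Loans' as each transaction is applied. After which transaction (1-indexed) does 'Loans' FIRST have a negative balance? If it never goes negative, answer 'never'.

After txn 1: Loans=-140

Answer: 1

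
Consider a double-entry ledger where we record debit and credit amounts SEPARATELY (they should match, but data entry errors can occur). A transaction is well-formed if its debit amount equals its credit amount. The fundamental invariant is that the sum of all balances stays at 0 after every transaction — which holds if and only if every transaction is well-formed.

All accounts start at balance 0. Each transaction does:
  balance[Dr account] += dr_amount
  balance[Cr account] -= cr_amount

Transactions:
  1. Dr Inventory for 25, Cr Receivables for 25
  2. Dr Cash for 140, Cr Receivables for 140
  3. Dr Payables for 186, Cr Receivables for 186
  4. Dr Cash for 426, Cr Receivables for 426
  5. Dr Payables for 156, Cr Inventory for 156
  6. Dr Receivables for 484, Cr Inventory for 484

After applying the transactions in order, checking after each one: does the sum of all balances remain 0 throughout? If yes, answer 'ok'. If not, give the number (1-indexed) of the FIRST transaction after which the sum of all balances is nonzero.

Answer: ok

Derivation:
After txn 1: dr=25 cr=25 sum_balances=0
After txn 2: dr=140 cr=140 sum_balances=0
After txn 3: dr=186 cr=186 sum_balances=0
After txn 4: dr=426 cr=426 sum_balances=0
After txn 5: dr=156 cr=156 sum_balances=0
After txn 6: dr=484 cr=484 sum_balances=0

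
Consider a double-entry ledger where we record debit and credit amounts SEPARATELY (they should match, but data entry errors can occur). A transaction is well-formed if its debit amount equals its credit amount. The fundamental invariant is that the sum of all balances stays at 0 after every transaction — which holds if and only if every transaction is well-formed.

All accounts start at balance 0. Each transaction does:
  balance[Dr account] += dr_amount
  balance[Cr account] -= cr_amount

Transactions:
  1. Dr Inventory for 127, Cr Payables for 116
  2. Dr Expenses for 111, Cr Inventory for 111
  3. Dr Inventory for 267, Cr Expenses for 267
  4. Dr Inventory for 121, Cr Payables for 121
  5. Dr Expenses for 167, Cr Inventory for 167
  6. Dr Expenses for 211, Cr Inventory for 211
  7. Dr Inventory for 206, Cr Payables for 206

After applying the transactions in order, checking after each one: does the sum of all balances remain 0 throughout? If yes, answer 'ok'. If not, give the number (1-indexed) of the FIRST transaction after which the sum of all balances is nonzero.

Answer: 1

Derivation:
After txn 1: dr=127 cr=116 sum_balances=11
After txn 2: dr=111 cr=111 sum_balances=11
After txn 3: dr=267 cr=267 sum_balances=11
After txn 4: dr=121 cr=121 sum_balances=11
After txn 5: dr=167 cr=167 sum_balances=11
After txn 6: dr=211 cr=211 sum_balances=11
After txn 7: dr=206 cr=206 sum_balances=11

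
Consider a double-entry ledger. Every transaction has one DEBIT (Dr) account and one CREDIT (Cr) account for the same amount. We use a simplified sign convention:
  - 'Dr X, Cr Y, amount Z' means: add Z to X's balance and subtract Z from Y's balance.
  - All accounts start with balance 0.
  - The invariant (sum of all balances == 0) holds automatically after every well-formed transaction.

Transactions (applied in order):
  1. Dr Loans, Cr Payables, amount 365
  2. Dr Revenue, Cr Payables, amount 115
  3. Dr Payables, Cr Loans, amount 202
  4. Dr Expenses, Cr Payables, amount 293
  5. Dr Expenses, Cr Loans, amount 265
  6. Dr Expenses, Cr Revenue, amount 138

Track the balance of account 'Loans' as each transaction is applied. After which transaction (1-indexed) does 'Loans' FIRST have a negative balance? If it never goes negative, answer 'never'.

Answer: 5

Derivation:
After txn 1: Loans=365
After txn 2: Loans=365
After txn 3: Loans=163
After txn 4: Loans=163
After txn 5: Loans=-102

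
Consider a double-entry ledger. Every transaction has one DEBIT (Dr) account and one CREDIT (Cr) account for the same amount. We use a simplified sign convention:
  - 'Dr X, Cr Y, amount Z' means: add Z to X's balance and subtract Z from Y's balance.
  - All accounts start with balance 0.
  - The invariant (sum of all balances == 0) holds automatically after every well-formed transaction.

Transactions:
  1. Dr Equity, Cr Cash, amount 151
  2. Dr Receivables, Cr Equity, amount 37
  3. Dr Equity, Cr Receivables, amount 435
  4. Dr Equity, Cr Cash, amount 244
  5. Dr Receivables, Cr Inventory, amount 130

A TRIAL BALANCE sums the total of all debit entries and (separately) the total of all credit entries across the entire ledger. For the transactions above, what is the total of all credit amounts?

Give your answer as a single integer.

Answer: 997

Derivation:
Txn 1: credit+=151
Txn 2: credit+=37
Txn 3: credit+=435
Txn 4: credit+=244
Txn 5: credit+=130
Total credits = 997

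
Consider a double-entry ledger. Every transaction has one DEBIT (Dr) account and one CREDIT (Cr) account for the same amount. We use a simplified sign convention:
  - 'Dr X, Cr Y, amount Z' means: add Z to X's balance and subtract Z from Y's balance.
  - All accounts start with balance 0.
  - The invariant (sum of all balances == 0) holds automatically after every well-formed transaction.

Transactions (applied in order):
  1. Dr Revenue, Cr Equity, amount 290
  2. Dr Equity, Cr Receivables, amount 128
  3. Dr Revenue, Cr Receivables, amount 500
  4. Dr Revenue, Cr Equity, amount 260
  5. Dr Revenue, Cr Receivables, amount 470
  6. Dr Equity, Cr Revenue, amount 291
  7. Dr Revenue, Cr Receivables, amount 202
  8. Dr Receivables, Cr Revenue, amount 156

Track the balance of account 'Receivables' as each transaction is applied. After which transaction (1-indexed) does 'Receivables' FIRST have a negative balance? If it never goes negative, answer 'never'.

After txn 1: Receivables=0
After txn 2: Receivables=-128

Answer: 2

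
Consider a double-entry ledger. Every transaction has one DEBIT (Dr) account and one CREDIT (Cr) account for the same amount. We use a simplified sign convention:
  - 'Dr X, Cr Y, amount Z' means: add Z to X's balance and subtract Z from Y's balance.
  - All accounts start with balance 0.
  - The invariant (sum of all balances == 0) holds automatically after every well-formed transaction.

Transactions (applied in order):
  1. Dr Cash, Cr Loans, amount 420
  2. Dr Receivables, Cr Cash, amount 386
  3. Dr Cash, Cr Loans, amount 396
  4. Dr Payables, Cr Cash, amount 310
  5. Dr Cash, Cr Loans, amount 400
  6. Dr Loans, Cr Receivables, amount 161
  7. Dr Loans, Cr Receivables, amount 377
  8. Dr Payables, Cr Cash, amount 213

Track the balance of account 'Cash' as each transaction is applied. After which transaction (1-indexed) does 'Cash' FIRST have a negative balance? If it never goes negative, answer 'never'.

After txn 1: Cash=420
After txn 2: Cash=34
After txn 3: Cash=430
After txn 4: Cash=120
After txn 5: Cash=520
After txn 6: Cash=520
After txn 7: Cash=520
After txn 8: Cash=307

Answer: never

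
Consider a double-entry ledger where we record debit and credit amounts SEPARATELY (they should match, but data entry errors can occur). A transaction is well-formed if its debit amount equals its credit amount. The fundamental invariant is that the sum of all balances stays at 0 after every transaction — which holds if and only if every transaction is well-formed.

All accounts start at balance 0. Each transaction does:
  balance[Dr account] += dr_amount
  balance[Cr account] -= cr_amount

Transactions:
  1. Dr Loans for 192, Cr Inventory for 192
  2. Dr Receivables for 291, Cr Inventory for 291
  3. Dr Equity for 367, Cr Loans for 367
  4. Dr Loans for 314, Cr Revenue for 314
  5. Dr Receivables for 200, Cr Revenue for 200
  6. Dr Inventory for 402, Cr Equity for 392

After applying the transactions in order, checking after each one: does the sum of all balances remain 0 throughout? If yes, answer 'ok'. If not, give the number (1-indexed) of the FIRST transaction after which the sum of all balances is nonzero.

Answer: 6

Derivation:
After txn 1: dr=192 cr=192 sum_balances=0
After txn 2: dr=291 cr=291 sum_balances=0
After txn 3: dr=367 cr=367 sum_balances=0
After txn 4: dr=314 cr=314 sum_balances=0
After txn 5: dr=200 cr=200 sum_balances=0
After txn 6: dr=402 cr=392 sum_balances=10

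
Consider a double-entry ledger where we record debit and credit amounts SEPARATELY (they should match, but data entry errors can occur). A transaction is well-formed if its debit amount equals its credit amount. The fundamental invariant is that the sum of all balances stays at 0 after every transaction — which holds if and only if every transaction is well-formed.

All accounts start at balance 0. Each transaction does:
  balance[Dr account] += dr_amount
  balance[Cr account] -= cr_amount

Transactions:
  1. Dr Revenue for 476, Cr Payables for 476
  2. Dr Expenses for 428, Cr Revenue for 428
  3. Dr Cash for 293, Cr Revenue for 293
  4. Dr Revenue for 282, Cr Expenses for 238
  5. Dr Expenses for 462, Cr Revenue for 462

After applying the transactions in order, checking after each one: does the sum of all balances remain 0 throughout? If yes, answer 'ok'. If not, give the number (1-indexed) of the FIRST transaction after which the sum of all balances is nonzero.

After txn 1: dr=476 cr=476 sum_balances=0
After txn 2: dr=428 cr=428 sum_balances=0
After txn 3: dr=293 cr=293 sum_balances=0
After txn 4: dr=282 cr=238 sum_balances=44
After txn 5: dr=462 cr=462 sum_balances=44

Answer: 4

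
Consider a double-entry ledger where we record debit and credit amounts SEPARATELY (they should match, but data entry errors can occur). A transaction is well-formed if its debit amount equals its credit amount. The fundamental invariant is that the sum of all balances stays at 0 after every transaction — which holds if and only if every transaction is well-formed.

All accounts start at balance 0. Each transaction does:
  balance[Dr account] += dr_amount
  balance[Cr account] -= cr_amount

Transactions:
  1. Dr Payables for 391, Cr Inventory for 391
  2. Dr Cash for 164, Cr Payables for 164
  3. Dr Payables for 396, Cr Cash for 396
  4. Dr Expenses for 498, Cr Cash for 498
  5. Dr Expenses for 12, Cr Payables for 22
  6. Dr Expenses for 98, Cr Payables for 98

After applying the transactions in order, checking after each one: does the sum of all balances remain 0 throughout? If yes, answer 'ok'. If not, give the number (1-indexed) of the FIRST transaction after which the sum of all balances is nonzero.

Answer: 5

Derivation:
After txn 1: dr=391 cr=391 sum_balances=0
After txn 2: dr=164 cr=164 sum_balances=0
After txn 3: dr=396 cr=396 sum_balances=0
After txn 4: dr=498 cr=498 sum_balances=0
After txn 5: dr=12 cr=22 sum_balances=-10
After txn 6: dr=98 cr=98 sum_balances=-10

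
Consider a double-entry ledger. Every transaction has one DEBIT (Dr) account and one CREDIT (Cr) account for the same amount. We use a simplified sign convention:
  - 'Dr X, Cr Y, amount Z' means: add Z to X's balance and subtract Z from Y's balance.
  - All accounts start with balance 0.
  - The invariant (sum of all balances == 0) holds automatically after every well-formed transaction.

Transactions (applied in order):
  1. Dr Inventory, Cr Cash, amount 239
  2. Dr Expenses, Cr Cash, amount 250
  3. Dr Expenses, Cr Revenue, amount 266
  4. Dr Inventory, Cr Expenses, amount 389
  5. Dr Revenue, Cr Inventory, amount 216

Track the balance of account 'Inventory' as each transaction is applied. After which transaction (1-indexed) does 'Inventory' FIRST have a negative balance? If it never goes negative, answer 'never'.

Answer: never

Derivation:
After txn 1: Inventory=239
After txn 2: Inventory=239
After txn 3: Inventory=239
After txn 4: Inventory=628
After txn 5: Inventory=412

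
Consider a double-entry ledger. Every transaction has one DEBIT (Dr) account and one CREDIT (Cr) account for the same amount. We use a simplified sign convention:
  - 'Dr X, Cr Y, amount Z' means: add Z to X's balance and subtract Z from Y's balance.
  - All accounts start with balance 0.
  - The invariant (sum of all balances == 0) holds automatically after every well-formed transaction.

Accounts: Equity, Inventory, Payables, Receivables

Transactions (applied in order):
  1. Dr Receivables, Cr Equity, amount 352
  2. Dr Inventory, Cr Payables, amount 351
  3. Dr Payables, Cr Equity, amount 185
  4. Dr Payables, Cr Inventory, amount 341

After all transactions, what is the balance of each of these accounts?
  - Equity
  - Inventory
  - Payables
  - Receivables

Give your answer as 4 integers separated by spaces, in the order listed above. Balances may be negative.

Answer: -537 10 175 352

Derivation:
After txn 1 (Dr Receivables, Cr Equity, amount 352): Equity=-352 Receivables=352
After txn 2 (Dr Inventory, Cr Payables, amount 351): Equity=-352 Inventory=351 Payables=-351 Receivables=352
After txn 3 (Dr Payables, Cr Equity, amount 185): Equity=-537 Inventory=351 Payables=-166 Receivables=352
After txn 4 (Dr Payables, Cr Inventory, amount 341): Equity=-537 Inventory=10 Payables=175 Receivables=352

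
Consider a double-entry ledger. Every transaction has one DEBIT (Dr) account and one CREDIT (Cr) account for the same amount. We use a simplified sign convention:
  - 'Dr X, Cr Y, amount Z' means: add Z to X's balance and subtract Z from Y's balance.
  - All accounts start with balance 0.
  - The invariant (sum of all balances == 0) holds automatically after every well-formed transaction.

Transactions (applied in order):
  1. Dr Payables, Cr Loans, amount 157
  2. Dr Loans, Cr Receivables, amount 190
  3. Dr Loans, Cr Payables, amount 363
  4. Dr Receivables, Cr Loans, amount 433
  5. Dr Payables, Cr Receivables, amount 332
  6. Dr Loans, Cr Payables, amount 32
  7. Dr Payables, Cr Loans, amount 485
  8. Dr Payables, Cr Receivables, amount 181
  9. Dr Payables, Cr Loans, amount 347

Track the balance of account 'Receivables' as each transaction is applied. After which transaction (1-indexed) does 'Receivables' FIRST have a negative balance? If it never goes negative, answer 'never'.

Answer: 2

Derivation:
After txn 1: Receivables=0
After txn 2: Receivables=-190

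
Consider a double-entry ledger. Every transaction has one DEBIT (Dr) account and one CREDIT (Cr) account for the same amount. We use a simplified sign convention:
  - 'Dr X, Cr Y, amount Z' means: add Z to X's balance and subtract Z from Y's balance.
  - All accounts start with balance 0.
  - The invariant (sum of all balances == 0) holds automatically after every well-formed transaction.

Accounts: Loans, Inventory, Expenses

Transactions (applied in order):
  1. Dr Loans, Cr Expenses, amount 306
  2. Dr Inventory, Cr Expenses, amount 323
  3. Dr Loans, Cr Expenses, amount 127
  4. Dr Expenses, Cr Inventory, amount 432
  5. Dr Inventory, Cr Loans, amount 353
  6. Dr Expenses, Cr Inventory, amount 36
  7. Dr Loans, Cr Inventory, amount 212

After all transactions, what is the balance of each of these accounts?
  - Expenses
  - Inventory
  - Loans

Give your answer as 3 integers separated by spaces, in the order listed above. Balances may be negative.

After txn 1 (Dr Loans, Cr Expenses, amount 306): Expenses=-306 Loans=306
After txn 2 (Dr Inventory, Cr Expenses, amount 323): Expenses=-629 Inventory=323 Loans=306
After txn 3 (Dr Loans, Cr Expenses, amount 127): Expenses=-756 Inventory=323 Loans=433
After txn 4 (Dr Expenses, Cr Inventory, amount 432): Expenses=-324 Inventory=-109 Loans=433
After txn 5 (Dr Inventory, Cr Loans, amount 353): Expenses=-324 Inventory=244 Loans=80
After txn 6 (Dr Expenses, Cr Inventory, amount 36): Expenses=-288 Inventory=208 Loans=80
After txn 7 (Dr Loans, Cr Inventory, amount 212): Expenses=-288 Inventory=-4 Loans=292

Answer: -288 -4 292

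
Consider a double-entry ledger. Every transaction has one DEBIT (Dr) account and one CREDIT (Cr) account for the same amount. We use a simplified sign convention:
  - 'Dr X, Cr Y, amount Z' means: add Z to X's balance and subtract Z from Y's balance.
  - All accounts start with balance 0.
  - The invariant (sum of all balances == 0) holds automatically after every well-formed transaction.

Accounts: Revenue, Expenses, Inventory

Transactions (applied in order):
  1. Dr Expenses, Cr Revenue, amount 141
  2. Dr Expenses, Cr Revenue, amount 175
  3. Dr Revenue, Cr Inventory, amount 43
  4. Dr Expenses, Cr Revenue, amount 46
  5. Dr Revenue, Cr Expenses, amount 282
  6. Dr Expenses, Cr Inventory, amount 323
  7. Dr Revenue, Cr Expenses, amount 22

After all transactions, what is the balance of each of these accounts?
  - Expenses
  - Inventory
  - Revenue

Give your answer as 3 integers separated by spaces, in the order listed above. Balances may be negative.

Answer: 381 -366 -15

Derivation:
After txn 1 (Dr Expenses, Cr Revenue, amount 141): Expenses=141 Revenue=-141
After txn 2 (Dr Expenses, Cr Revenue, amount 175): Expenses=316 Revenue=-316
After txn 3 (Dr Revenue, Cr Inventory, amount 43): Expenses=316 Inventory=-43 Revenue=-273
After txn 4 (Dr Expenses, Cr Revenue, amount 46): Expenses=362 Inventory=-43 Revenue=-319
After txn 5 (Dr Revenue, Cr Expenses, amount 282): Expenses=80 Inventory=-43 Revenue=-37
After txn 6 (Dr Expenses, Cr Inventory, amount 323): Expenses=403 Inventory=-366 Revenue=-37
After txn 7 (Dr Revenue, Cr Expenses, amount 22): Expenses=381 Inventory=-366 Revenue=-15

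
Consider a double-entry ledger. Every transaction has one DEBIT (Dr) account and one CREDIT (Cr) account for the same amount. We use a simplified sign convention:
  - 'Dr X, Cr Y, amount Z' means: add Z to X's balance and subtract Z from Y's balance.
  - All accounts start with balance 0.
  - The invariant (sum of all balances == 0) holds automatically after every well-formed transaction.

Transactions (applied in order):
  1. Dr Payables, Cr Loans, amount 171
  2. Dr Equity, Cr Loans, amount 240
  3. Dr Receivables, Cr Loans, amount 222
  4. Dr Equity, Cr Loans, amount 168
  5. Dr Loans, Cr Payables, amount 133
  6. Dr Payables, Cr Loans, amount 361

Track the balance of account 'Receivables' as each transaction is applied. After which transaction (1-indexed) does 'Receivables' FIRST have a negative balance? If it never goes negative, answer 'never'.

After txn 1: Receivables=0
After txn 2: Receivables=0
After txn 3: Receivables=222
After txn 4: Receivables=222
After txn 5: Receivables=222
After txn 6: Receivables=222

Answer: never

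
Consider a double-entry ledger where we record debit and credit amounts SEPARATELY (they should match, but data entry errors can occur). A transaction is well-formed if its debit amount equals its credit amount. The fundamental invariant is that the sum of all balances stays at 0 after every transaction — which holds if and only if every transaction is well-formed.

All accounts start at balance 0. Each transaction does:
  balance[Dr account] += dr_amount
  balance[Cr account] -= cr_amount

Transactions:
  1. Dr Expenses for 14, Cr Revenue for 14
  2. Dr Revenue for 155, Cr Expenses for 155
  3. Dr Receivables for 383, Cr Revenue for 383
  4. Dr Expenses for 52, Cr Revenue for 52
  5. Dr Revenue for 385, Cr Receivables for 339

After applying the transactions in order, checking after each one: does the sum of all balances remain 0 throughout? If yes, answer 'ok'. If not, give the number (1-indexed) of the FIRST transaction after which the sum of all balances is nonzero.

Answer: 5

Derivation:
After txn 1: dr=14 cr=14 sum_balances=0
After txn 2: dr=155 cr=155 sum_balances=0
After txn 3: dr=383 cr=383 sum_balances=0
After txn 4: dr=52 cr=52 sum_balances=0
After txn 5: dr=385 cr=339 sum_balances=46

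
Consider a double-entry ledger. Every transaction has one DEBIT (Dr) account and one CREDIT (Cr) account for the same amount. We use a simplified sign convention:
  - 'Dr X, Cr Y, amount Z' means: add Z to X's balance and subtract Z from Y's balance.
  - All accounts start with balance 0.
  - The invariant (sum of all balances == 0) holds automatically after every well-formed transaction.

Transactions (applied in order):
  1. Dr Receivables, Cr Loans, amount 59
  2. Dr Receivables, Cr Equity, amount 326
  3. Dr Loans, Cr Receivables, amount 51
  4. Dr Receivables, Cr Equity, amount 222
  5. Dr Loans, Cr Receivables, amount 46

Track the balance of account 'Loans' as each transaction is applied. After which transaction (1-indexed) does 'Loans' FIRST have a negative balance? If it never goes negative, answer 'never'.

After txn 1: Loans=-59

Answer: 1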